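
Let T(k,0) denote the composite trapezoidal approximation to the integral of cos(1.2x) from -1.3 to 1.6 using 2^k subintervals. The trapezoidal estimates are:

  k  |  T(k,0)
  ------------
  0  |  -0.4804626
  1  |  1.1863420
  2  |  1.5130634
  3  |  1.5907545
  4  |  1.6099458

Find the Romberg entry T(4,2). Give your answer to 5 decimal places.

1.61632

Richardson extrapolation on the trapezoidal column (denominator 4−1=3):
T(3,1) = 1.5907545 + (1.5907545 − 1.5130634)/3 = 1.6166515
T(4,1) = 1.6099458 + (1.6099458 − 1.5907545)/3 = 1.6163429
T(4,2) = 1.6163429 + (1.6163429 − 1.6166515)/15 = 1.6163223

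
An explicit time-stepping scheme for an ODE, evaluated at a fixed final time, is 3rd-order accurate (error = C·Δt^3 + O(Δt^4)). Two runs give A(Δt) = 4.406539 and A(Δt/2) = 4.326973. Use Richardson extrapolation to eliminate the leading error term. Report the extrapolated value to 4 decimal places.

The leading error scales as Δt^3; refining by a factor of 2 reduces it by 2^3 = 8.
Extrapolated value = (8·A(Δt/2) − A(Δt)) / (8 − 1)
= (8·4.326973 − 4.406539) / 7
= 30.209245 / 7 = 4.315606

4.3156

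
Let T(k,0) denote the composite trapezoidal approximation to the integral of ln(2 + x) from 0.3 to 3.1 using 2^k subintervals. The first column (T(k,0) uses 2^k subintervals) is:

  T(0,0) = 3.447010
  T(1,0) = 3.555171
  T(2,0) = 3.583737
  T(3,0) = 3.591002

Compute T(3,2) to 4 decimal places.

3.5934

Richardson extrapolation on the trapezoidal column (denominator 4−1=3):
T(2,1) = 3.583737 + (3.583737 − 3.555171)/3 = 3.593259
T(3,1) = 3.591002 + (3.591002 − 3.583737)/3 = 3.593424
T(3,2) = 3.593424 + (3.593424 − 3.593259)/15 = 3.593435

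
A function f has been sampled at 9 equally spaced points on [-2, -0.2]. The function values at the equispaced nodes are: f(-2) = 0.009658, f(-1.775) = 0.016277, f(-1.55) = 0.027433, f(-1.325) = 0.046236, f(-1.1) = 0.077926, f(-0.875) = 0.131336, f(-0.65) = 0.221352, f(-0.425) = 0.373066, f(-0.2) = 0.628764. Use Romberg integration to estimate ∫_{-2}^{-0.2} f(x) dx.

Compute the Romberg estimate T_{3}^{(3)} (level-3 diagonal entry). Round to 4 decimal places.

0.2669

T_{0}^{(0)} (trapezoid, 1 panel, h=1.8000): 0.574580
T_{1}^{(0)} (trapezoid, 2 panels, h=0.9000): 0.357423
T_{2}^{(0)} (trapezoid, 4 panels, h=0.4500): 0.290665
T_{3}^{(0)} (trapezoid, 8 panels, h=0.2250): 0.272888
T_{1}^{(1)} = 0.357423 + (0.357423 − 0.574580)/3 = 0.285037
T_{2}^{(1)} = 0.290665 + (0.290665 − 0.357423)/3 = 0.268412
T_{3}^{(1)} = 0.272888 + (0.272888 − 0.290665)/3 = 0.266962
T_{2}^{(2)} = 0.268412 + (0.268412 − 0.285037)/15 = 0.267304
T_{3}^{(2)} = 0.266962 + (0.266962 − 0.268412)/15 = 0.266865
T_{3}^{(3)} = 0.266865 + (0.266865 − 0.267304)/63 = 0.266858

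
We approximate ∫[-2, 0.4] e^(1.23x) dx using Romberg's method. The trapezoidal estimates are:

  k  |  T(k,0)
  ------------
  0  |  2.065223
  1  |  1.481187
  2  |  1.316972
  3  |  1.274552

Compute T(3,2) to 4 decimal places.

Richardson extrapolation on the trapezoidal column (denominator 4−1=3):
T(2,1) = (4·1.316972 − 1.481187) / 3 = 1.262234
T(3,1) = 1.274552 + (1.274552 − 1.316972)/3 = 1.260412
T(3,2) = (16·1.260412 − 1.262234) / 15 = 1.260291

1.2603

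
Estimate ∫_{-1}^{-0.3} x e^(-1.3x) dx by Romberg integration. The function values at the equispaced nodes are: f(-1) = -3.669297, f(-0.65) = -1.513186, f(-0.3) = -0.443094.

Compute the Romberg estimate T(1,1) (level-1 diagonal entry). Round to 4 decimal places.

-1.1859

T(0,0) (trapezoid, 1 panel, h=0.7000): -1.439337
T(1,0) (trapezoid, 2 panels, h=0.3500): -1.249284
T(1,1) = -1.249284 + (-1.249284 − (-1.439337))/3 = -1.185933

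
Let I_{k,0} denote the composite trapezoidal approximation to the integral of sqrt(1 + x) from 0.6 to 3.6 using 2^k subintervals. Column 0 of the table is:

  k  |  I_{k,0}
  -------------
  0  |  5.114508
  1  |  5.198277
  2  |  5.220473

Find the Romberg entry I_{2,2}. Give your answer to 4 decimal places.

I_{1,1} = 5.198277 + (5.198277 − 5.114508)/3 = 5.226200
I_{2,1} = 5.220473 + (5.220473 − 5.198277)/3 = 5.227872
I_{2,2} = (16·5.227872 − 5.226200) / 15 = 5.227983

5.2280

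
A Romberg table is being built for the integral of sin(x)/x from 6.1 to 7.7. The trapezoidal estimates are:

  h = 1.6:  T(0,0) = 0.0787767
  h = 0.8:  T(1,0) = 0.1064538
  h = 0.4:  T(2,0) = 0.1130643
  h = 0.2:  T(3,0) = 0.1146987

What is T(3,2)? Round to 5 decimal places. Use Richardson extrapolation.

Richardson extrapolation on the trapezoidal column (denominator 4−1=3):
T(2,1) = (4·0.1130643 − 0.1064538) / 3 = 0.1152678
T(3,1) = (4·0.1146987 − 0.1130643) / 3 = 0.1152435
T(3,2) = 0.1152435 + (0.1152435 − 0.1152678)/15 = 0.1152419

0.11524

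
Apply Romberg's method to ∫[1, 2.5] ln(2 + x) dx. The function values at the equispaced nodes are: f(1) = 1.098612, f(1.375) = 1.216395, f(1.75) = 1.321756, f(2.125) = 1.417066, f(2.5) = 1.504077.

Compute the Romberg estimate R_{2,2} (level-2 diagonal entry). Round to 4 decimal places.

1.9725

R_{0,0} (trapezoid, 1 panel, h=1.5000): 1.952017
R_{1,0} (trapezoid, 2 panels, h=0.7500): 1.967325
R_{2,0} (trapezoid, 4 panels, h=0.3750): 1.971211
R_{1,1} = 1.967325 + (1.967325 − 1.952017)/3 = 1.972428
R_{2,1} = 1.971211 + (1.971211 − 1.967325)/3 = 1.972506
R_{2,2} = 1.972506 + (1.972506 − 1.972428)/15 = 1.972511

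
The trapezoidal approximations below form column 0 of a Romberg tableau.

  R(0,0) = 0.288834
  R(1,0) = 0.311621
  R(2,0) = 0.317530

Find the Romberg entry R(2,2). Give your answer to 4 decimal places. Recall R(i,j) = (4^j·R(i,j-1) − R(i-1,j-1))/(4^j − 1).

Richardson extrapolation on the trapezoidal column (denominator 4−1=3):
R(1,1) = (4·0.311621 − 0.288834) / 3 = 0.319217
R(2,1) = (4·0.317530 − 0.311621) / 3 = 0.319500
R(2,2) = 0.319500 + (0.319500 − 0.319217)/15 = 0.319519
(Column j=1 coincides with Simpson's rule on the same nodes.)

0.3195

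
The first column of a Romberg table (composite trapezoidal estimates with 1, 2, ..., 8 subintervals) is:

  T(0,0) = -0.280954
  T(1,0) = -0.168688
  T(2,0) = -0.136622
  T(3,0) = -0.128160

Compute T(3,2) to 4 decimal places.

-0.1253

T(2,1) = -0.136622 + (-0.136622 − (-0.168688))/3 = -0.125933
T(3,1) = (4·(-0.128160) − (-0.136622)) / 3 = -0.125339
T(3,2) = (16·(-0.125339) − (-0.125933)) / 15 = -0.125299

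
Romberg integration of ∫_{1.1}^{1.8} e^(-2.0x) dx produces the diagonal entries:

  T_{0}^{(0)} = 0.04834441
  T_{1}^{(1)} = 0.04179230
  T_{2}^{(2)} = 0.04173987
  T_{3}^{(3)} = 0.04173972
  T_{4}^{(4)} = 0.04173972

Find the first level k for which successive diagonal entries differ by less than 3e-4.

k = 2

|T_{1}^{(1)} − T_{0}^{(0)}| = 0.00655211 ≥ 3e-4
|T_{2}^{(2)} − T_{1}^{(1)}| = 0.00005243 < 3e-4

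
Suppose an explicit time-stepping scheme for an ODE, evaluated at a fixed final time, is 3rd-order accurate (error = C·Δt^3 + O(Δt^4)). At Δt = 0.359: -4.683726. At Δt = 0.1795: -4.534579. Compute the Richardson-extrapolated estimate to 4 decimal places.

The leading error scales as Δt^3; refining by a factor of 2 reduces it by 2^3 = 8.
Extrapolated value = (8·A(Δt/2) − A(Δt)) / (8 − 1)
= (8·(-4.534579) − (-4.683726)) / 7
= -31.592906 / 7 = -4.513272

-4.5133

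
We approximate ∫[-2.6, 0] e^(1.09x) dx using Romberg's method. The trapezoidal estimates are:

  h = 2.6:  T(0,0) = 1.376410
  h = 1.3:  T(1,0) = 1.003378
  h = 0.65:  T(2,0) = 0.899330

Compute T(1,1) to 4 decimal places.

0.8790

T(1,1) = 1.003378 + (1.003378 − 1.376410)/3 = 0.879034
(Column j=1 coincides with Simpson's rule on the same nodes.)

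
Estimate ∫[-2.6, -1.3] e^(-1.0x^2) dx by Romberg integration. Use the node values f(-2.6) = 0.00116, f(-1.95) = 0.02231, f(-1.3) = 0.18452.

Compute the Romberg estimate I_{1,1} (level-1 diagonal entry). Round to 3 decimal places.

I_{0,0} (trapezoid, 1 panel, h=1.3000): 0.12069
I_{1,0} (trapezoid, 2 panels, h=0.6500): 0.07485
I_{1,1} = 0.07485 + (0.07485 − 0.12069)/3 = 0.05957

0.060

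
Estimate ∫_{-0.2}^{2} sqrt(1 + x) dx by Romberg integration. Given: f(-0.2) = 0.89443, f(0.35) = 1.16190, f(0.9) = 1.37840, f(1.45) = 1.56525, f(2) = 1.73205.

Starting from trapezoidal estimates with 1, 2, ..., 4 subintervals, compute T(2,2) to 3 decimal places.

T(0,0) (trapezoid, 1 panel, h=2.2000): 2.88913
T(1,0) (trapezoid, 2 panels, h=1.1000): 2.96080
T(2,0) (trapezoid, 4 panels, h=0.5500): 2.98033
T(1,1) = 2.96080 + (2.96080 − 2.88913)/3 = 2.98469
T(2,1) = 2.98033 + (2.98033 − 2.96080)/3 = 2.98684
T(2,2) = 2.98684 + (2.98684 − 2.98469)/15 = 2.98698

2.987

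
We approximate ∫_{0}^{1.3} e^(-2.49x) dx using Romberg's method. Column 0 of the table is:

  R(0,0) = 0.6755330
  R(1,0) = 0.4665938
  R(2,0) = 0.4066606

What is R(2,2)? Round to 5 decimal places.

0.38600

R(1,1) = 0.4665938 + (0.4665938 − 0.6755330)/3 = 0.3969474
R(2,1) = 0.4066606 + (0.4066606 − 0.4665938)/3 = 0.3866829
R(2,2) = 0.3866829 + (0.3866829 − 0.3969474)/15 = 0.3859986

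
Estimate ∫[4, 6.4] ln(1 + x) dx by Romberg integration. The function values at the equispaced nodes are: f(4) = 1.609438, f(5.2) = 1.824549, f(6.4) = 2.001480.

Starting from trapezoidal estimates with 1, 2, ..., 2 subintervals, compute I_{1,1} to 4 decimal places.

4.3636

I_{0,0} (trapezoid, 1 panel, h=2.4000): 4.333102
I_{1,0} (trapezoid, 2 panels, h=1.2000): 4.356010
I_{1,1} = 4.356010 + (4.356010 − 4.333102)/3 = 4.363646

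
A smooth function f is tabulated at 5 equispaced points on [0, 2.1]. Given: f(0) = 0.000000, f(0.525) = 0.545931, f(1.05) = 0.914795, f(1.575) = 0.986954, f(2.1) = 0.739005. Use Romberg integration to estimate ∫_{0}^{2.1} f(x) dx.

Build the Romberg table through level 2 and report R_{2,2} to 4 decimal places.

1.5214

R_{0,0} (trapezoid, 1 panel, h=2.1000): 0.775955
R_{1,0} (trapezoid, 2 panels, h=1.0500): 1.348512
R_{2,0} (trapezoid, 4 panels, h=0.5250): 1.479021
R_{1,1} = 1.348512 + (1.348512 − 0.775955)/3 = 1.539364
R_{2,1} = 1.479021 + (1.479021 − 1.348512)/3 = 1.522524
R_{2,2} = 1.522524 + (1.522524 − 1.539364)/15 = 1.521401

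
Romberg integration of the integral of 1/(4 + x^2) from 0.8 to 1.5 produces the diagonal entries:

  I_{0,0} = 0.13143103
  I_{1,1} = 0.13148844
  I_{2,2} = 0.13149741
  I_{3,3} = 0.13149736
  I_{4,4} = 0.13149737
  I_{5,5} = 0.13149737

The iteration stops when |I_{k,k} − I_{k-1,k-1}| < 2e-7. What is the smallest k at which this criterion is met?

|I_{1,1} − I_{0,0}| = 0.00005741 ≥ 2e-7
|I_{2,2} − I_{1,1}| = 0.00000897 ≥ 2e-7
|I_{3,3} − I_{2,2}| = 0.00000005 < 2e-7

k = 3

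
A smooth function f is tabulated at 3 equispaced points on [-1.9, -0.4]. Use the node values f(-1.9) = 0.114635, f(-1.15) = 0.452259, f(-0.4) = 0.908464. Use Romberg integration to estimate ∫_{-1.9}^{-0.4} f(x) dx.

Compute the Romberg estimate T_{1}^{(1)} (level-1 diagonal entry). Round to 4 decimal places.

0.7080

T_{0}^{(0)} (trapezoid, 1 panel, h=1.5000): 0.767324
T_{1}^{(0)} (trapezoid, 2 panels, h=0.7500): 0.722856
T_{1}^{(1)} = 0.722856 + (0.722856 − 0.767324)/3 = 0.708033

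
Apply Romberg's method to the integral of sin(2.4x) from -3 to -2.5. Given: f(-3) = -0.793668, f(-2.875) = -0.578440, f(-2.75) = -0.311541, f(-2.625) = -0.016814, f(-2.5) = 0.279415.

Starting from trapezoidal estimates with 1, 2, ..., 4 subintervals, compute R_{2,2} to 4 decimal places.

-0.1466

R_{0,0} (trapezoid, 1 panel, h=0.5000): -0.128563
R_{1,0} (trapezoid, 2 panels, h=0.2500): -0.142167
R_{2,0} (trapezoid, 4 panels, h=0.1250): -0.145490
R_{1,1} = -0.142167 + (-0.142167 − (-0.128563))/3 = -0.146702
R_{2,1} = -0.145490 + (-0.145490 − (-0.142167))/3 = -0.146598
R_{2,2} = -0.146598 + (-0.146598 − (-0.146702))/15 = -0.146591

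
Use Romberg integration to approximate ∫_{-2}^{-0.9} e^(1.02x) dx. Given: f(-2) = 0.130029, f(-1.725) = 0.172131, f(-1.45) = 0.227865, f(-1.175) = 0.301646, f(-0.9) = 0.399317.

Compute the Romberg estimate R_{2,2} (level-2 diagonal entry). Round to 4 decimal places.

0.2640

R_{0,0} (trapezoid, 1 panel, h=1.1000): 0.291140
R_{1,0} (trapezoid, 2 panels, h=0.5500): 0.270896
R_{2,0} (trapezoid, 4 panels, h=0.2750): 0.265737
R_{1,1} = 0.270896 + (0.270896 − 0.291140)/3 = 0.264148
R_{2,1} = 0.265737 + (0.265737 − 0.270896)/3 = 0.264017
R_{2,2} = 0.264017 + (0.264017 − 0.264148)/15 = 0.264008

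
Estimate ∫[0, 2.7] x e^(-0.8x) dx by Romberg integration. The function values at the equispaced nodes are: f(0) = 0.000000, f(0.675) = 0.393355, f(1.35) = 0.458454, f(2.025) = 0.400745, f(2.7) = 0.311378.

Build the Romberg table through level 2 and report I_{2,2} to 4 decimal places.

0.9928

I_{0,0} (trapezoid, 1 panel, h=2.7000): 0.420360
I_{1,0} (trapezoid, 2 panels, h=1.3500): 0.829093
I_{2,0} (trapezoid, 4 panels, h=0.6750): 0.950564
I_{1,1} = 0.829093 + (0.829093 − 0.420360)/3 = 0.965337
I_{2,1} = 0.950564 + (0.950564 − 0.829093)/3 = 0.991054
I_{2,2} = 0.991054 + (0.991054 − 0.965337)/15 = 0.992768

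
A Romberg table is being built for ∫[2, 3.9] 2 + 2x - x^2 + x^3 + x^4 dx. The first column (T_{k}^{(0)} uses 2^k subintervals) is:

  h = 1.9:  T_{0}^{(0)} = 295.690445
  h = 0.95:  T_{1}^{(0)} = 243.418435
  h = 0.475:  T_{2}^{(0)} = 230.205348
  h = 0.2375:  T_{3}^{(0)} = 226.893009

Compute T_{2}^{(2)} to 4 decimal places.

225.7881

T_{1}^{(1)} = (4·243.418435 − 295.690445) / 3 = 225.994432
T_{2}^{(1)} = (4·230.205348 − 243.418435) / 3 = 225.800986
T_{2}^{(2)} = 225.800986 + (225.800986 − 225.994432)/15 = 225.788090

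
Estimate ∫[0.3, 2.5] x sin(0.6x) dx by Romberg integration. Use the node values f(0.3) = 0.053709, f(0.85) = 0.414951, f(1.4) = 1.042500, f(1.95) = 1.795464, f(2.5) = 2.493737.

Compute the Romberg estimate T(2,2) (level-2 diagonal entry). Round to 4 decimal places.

2.4707

T(0,0) (trapezoid, 1 panel, h=2.2000): 2.802191
T(1,0) (trapezoid, 2 panels, h=1.1000): 2.547845
T(2,0) (trapezoid, 4 panels, h=0.5500): 2.489651
T(1,1) = 2.547845 + (2.547845 − 2.802191)/3 = 2.463063
T(2,1) = 2.489651 + (2.489651 − 2.547845)/3 = 2.470253
T(2,2) = 2.470253 + (2.470253 − 2.463063)/15 = 2.470732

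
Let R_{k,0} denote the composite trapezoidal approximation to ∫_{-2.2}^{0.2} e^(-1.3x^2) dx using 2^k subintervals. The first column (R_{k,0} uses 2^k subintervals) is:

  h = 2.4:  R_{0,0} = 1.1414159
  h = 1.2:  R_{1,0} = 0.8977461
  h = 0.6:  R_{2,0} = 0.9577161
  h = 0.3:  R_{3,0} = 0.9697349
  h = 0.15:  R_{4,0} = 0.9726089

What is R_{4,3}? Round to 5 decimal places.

0.97356

R_{2,1} = 0.9577161 + (0.9577161 − 0.8977461)/3 = 0.9777061
R_{3,1} = 0.9697349 + (0.9697349 − 0.9577161)/3 = 0.9737412
R_{4,1} = 0.9726089 + (0.9726089 − 0.9697349)/3 = 0.9735669
R_{3,2} = 0.9737412 + (0.9737412 − 0.9777061)/15 = 0.9734769
R_{4,2} = 0.9735669 + (0.9735669 − 0.9737412)/15 = 0.9735553
R_{4,3} = (64·0.9735553 − 0.9734769) / 63 = 0.9735565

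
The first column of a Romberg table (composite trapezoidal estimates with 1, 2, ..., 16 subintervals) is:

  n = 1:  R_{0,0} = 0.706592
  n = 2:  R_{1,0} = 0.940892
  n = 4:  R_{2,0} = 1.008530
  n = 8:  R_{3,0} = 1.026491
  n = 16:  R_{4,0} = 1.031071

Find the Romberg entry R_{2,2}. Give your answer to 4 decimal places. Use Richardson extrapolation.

1.0319

Richardson extrapolation on the trapezoidal column (denominator 4−1=3):
R_{1,1} = 0.940892 + (0.940892 − 0.706592)/3 = 1.018992
R_{2,1} = (4·1.008530 − 0.940892) / 3 = 1.031076
R_{2,2} = 1.031076 + (1.031076 − 1.018992)/15 = 1.031882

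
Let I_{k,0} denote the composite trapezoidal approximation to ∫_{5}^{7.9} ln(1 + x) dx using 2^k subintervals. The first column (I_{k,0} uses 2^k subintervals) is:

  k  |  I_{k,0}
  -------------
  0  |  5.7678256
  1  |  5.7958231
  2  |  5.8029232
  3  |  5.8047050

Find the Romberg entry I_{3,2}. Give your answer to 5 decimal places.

5.80530

Richardson extrapolation on the trapezoidal column (denominator 4−1=3):
I_{2,1} = (4·5.8029232 − 5.7958231) / 3 = 5.8052899
I_{3,1} = 5.8047050 + (5.8047050 − 5.8029232)/3 = 5.8052989
I_{3,2} = (16·5.8052989 − 5.8052899) / 15 = 5.8052995
(Column j=1 coincides with Simpson's rule on the same nodes.)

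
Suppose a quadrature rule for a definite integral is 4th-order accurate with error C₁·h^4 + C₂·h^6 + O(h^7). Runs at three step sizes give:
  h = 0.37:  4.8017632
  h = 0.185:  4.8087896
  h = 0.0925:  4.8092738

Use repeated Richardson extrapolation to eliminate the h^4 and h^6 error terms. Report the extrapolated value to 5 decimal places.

First eliminate the h^4 term (factor 2^4 = 16):
  B₁ = (16·4.8087896 − 4.8017632)/15 = 4.8092580
  B₂ = (16·4.8092738 − 4.8087896)/15 = 4.8093061
Then eliminate the h^6 term (factor 2^6 = 64):
  (64·4.8093061 − 4.8092580)/63 = 4.8093069

4.80931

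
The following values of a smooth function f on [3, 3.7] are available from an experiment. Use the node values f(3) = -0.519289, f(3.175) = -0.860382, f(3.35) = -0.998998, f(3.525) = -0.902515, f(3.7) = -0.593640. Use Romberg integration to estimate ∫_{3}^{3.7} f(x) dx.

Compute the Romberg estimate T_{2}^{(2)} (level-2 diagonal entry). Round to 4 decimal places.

-0.5926

T_{0}^{(0)} (trapezoid, 1 panel, h=0.7000): -0.389525
T_{1}^{(0)} (trapezoid, 2 panels, h=0.3500): -0.544412
T_{2}^{(0)} (trapezoid, 4 panels, h=0.1750): -0.580713
T_{1}^{(1)} = -0.544412 + (-0.544412 − (-0.389525))/3 = -0.596041
T_{2}^{(1)} = -0.580713 + (-0.580713 − (-0.544412))/3 = -0.592813
T_{2}^{(2)} = -0.592813 + (-0.592813 − (-0.596041))/15 = -0.592598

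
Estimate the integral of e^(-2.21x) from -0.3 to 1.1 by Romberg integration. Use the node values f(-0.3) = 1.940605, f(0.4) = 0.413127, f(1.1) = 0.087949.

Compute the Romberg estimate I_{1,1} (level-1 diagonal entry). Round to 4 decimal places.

0.8589

I_{0,0} (trapezoid, 1 panel, h=1.4000): 1.419988
I_{1,0} (trapezoid, 2 panels, h=0.7000): 0.999183
I_{1,1} = 0.999183 + (0.999183 − 1.419988)/3 = 0.858915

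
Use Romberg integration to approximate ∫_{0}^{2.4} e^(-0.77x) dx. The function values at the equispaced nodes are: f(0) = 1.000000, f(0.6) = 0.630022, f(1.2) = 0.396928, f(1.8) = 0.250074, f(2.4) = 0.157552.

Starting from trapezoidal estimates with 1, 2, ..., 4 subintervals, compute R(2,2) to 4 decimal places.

R(0,0) (trapezoid, 1 panel, h=2.4000): 1.389062
R(1,0) (trapezoid, 2 panels, h=1.2000): 1.170845
R(2,0) (trapezoid, 4 panels, h=0.6000): 1.113480
R(1,1) = 1.170845 + (1.170845 − 1.389062)/3 = 1.098106
R(2,1) = 1.113480 + (1.113480 − 1.170845)/3 = 1.094358
R(2,2) = 1.094358 + (1.094358 − 1.098106)/15 = 1.094108

1.0941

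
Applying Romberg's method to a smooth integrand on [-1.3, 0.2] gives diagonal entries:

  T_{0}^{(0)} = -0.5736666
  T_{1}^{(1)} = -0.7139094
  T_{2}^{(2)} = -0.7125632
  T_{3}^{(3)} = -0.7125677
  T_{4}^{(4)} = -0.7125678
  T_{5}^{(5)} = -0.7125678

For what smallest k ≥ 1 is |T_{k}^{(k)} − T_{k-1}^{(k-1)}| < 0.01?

k = 2

|T_{1}^{(1)} − T_{0}^{(0)}| = 0.1402428 ≥ 0.01
|T_{2}^{(2)} − T_{1}^{(1)}| = 0.0013462 < 0.01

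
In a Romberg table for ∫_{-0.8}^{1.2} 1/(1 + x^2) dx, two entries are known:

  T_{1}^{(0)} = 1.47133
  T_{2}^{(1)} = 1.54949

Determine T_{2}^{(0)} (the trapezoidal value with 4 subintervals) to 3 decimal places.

1.530

From T_{2}^{(1)} = (4·T_{2}^{(0)} − T_{1}^{(0)})/3, solve for T_{2}^{(0)}:
4·T_{2}^{(0)} = 3·1.54949 + 1.47133 = 6.11980
T_{2}^{(0)} = 1.52995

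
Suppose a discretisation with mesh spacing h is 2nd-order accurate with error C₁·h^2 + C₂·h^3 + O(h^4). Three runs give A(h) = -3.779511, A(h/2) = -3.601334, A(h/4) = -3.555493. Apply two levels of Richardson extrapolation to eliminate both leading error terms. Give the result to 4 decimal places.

-3.5400

First eliminate the h^2 term (factor 2^2 = 4):
  B₁ = (4·(-3.601334) − (-3.779511))/3 = -3.541942
  B₂ = (4·(-3.555493) − (-3.601334))/3 = -3.540213
Then eliminate the h^3 term (factor 2^3 = 8):
  (8·(-3.540213) − (-3.541942))/7 = -3.539966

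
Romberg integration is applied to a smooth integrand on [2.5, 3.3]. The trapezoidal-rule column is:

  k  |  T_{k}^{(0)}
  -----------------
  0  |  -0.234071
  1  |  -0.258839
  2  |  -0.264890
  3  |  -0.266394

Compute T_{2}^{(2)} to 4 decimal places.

-0.2669

Richardson extrapolation on the trapezoidal column (denominator 4−1=3):
T_{1}^{(1)} = -0.258839 + (-0.258839 − (-0.234071))/3 = -0.267095
T_{2}^{(1)} = (4·(-0.264890) − (-0.258839)) / 3 = -0.266907
T_{2}^{(2)} = (16·(-0.266907) − (-0.267095)) / 15 = -0.266894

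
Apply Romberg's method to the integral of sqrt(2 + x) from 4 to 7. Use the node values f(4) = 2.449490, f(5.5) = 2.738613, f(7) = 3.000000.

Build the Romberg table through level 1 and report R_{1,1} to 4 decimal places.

R_{0,0} (trapezoid, 1 panel, h=3.0000): 8.174235
R_{1,0} (trapezoid, 2 panels, h=1.5000): 8.195037
R_{1,1} = 8.195037 + (8.195037 − 8.174235)/3 = 8.201971

8.2020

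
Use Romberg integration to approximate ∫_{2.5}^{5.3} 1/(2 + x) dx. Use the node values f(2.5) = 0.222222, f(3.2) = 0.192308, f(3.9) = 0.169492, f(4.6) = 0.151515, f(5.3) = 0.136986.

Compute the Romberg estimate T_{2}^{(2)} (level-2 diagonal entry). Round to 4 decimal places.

0.4838

T_{0}^{(0)} (trapezoid, 1 panel, h=2.8000): 0.502891
T_{1}^{(0)} (trapezoid, 2 panels, h=1.4000): 0.488734
T_{2}^{(0)} (trapezoid, 4 panels, h=0.7000): 0.485043
T_{1}^{(1)} = 0.488734 + (0.488734 − 0.502891)/3 = 0.484015
T_{2}^{(1)} = 0.485043 + (0.485043 − 0.488734)/3 = 0.483813
T_{2}^{(2)} = 0.483813 + (0.483813 − 0.484015)/15 = 0.483800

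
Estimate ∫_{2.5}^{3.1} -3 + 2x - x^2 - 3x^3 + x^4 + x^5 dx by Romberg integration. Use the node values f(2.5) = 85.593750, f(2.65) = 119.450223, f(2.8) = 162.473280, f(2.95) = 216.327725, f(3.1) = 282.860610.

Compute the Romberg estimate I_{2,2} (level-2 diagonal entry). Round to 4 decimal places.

101.8250

I_{0,0} (trapezoid, 1 panel, h=0.6000): 110.536308
I_{1,0} (trapezoid, 2 panels, h=0.3000): 104.010138
I_{2,0} (trapezoid, 4 panels, h=0.1500): 102.371761
I_{1,1} = 104.010138 + (104.010138 − 110.536308)/3 = 101.834748
I_{2,1} = 102.371761 + (102.371761 − 104.010138)/3 = 101.825635
I_{2,2} = 101.825635 + (101.825635 − 101.834748)/15 = 101.825027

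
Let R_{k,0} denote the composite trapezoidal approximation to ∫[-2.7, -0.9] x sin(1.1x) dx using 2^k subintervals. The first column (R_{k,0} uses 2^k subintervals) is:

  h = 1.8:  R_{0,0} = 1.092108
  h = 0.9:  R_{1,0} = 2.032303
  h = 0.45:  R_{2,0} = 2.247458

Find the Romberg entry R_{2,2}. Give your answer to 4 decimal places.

Richardson extrapolation on the trapezoidal column (denominator 4−1=3):
R_{1,1} = (4·2.032303 − 1.092108) / 3 = 2.345701
R_{2,1} = (4·2.247458 − 2.032303) / 3 = 2.319176
R_{2,2} = 2.319176 + (2.319176 − 2.345701)/15 = 2.317408

2.3174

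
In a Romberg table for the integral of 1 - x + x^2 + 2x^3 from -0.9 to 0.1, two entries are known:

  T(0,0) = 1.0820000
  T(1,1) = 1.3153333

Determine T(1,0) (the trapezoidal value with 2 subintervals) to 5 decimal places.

1.25700

From T(1,1) = (4·T(1,0) − T(0,0))/3, solve for T(1,0):
4·T(1,0) = 3·1.3153333 + 1.0820000 = 5.0279999
T(1,0) = 1.2570000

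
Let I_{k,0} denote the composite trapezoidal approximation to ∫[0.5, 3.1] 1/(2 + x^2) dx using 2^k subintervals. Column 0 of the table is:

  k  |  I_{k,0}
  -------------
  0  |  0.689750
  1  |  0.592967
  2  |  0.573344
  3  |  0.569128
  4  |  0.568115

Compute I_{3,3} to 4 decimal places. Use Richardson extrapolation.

0.5678

Richardson extrapolation on the trapezoidal column (denominator 4−1=3):
I_{1,1} = (4·0.592967 − 0.689750) / 3 = 0.560706
I_{2,1} = (4·0.573344 − 0.592967) / 3 = 0.566803
I_{3,1} = 0.569128 + (0.569128 − 0.573344)/3 = 0.567723
I_{2,2} = (16·0.566803 − 0.560706) / 15 = 0.567209
I_{3,2} = 0.567723 + (0.567723 − 0.566803)/15 = 0.567784
I_{3,3} = (64·0.567784 − 0.567209) / 63 = 0.567793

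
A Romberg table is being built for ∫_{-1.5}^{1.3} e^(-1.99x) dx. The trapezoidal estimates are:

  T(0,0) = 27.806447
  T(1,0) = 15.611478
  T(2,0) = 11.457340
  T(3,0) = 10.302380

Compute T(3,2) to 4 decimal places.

9.9070

Richardson extrapolation on the trapezoidal column (denominator 4−1=3):
T(2,1) = (4·11.457340 − 15.611478) / 3 = 10.072627
T(3,1) = (4·10.302380 − 11.457340) / 3 = 9.917393
T(3,2) = (16·9.917393 − 10.072627) / 15 = 9.907044
(Column j=1 coincides with Simpson's rule on the same nodes.)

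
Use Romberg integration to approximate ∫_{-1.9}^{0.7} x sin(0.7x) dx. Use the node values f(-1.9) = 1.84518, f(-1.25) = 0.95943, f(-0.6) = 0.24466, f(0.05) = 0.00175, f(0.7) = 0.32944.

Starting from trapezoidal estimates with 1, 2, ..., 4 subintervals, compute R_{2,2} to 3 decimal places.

1.413

R_{0,0} (trapezoid, 1 panel, h=2.6000): 2.82701
R_{1,0} (trapezoid, 2 panels, h=1.3000): 1.73156
R_{2,0} (trapezoid, 4 panels, h=0.6500): 1.49055
R_{1,1} = 1.73156 + (1.73156 − 2.82701)/3 = 1.36641
R_{2,1} = 1.49055 + (1.49055 − 1.73156)/3 = 1.41021
R_{2,2} = 1.41021 + (1.41021 − 1.36641)/15 = 1.41313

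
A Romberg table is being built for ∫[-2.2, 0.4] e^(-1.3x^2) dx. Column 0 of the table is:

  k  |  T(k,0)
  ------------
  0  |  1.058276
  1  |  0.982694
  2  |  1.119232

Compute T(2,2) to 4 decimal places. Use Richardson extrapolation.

1.1786

Richardson extrapolation on the trapezoidal column (denominator 4−1=3):
T(1,1) = 0.982694 + (0.982694 − 1.058276)/3 = 0.957500
T(2,1) = (4·1.119232 − 0.982694) / 3 = 1.164745
T(2,2) = 1.164745 + (1.164745 − 0.957500)/15 = 1.178561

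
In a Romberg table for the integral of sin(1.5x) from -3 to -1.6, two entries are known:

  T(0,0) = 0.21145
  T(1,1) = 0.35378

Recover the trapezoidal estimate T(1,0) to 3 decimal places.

0.318

From T(1,1) = (4·T(1,0) − T(0,0))/3, solve for T(1,0):
4·T(1,0) = 3·0.35378 + 0.21145 = 1.27279
T(1,0) = 0.31820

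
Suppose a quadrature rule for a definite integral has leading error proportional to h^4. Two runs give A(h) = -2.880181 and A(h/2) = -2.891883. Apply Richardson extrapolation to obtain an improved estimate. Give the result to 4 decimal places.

-2.8927

The leading error scales as h^4; refining by a factor of 2 reduces it by 2^4 = 16.
Extrapolated value = (16·A(h/2) − A(h)) / (16 − 1)
= (16·(-2.891883) − (-2.880181)) / 15
= -43.389947 / 15 = -2.892663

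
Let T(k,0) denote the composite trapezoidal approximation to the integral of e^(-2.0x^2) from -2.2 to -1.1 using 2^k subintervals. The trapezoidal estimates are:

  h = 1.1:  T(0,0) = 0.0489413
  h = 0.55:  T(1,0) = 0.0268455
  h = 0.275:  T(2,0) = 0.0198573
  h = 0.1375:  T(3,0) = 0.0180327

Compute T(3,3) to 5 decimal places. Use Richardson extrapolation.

0.01742

Richardson extrapolation on the trapezoidal column (denominator 4−1=3):
T(1,1) = (4·0.0268455 − 0.0489413) / 3 = 0.0194802
T(2,1) = 0.0198573 + (0.0198573 − 0.0268455)/3 = 0.0175279
T(3,1) = (4·0.0180327 − 0.0198573) / 3 = 0.0174245
T(2,2) = (16·0.0175279 − 0.0194802) / 15 = 0.0173977
T(3,2) = (16·0.0174245 − 0.0175279) / 15 = 0.0174176
T(3,3) = 0.0174176 + (0.0174176 − 0.0173977)/63 = 0.0174179
(Column j=1 coincides with Simpson's rule on the same nodes.)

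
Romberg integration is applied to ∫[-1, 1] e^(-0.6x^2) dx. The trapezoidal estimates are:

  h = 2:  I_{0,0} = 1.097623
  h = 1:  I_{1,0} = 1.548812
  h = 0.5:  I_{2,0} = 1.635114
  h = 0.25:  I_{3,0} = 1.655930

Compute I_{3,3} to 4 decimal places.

Richardson extrapolation on the trapezoidal column (denominator 4−1=3):
I_{1,1} = (4·1.548812 − 1.097623) / 3 = 1.699208
I_{2,1} = 1.635114 + (1.635114 − 1.548812)/3 = 1.663881
I_{3,1} = 1.655930 + (1.655930 − 1.635114)/3 = 1.662869
I_{2,2} = 1.663881 + (1.663881 − 1.699208)/15 = 1.661526
I_{3,2} = 1.662869 + (1.662869 − 1.663881)/15 = 1.662802
I_{3,3} = 1.662802 + (1.662802 − 1.661526)/63 = 1.662822

1.6628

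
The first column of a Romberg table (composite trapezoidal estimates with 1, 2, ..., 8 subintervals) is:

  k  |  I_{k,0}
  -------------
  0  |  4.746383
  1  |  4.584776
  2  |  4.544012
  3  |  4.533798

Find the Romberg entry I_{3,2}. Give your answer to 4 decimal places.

I_{2,1} = 4.544012 + (4.544012 − 4.584776)/3 = 4.530424
I_{3,1} = (4·4.533798 − 4.544012) / 3 = 4.530393
I_{3,2} = (16·4.530393 − 4.530424) / 15 = 4.530391
(Column j=1 coincides with Simpson's rule on the same nodes.)

4.5304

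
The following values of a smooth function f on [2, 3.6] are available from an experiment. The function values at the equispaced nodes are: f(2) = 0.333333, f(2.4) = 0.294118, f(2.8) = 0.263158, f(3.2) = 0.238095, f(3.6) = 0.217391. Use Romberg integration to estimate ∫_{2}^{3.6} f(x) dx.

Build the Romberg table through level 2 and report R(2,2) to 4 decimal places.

R(0,0) (trapezoid, 1 panel, h=1.6000): 0.440579
R(1,0) (trapezoid, 2 panels, h=0.8000): 0.430816
R(2,0) (trapezoid, 4 panels, h=0.4000): 0.428293
R(1,1) = 0.430816 + (0.430816 − 0.440579)/3 = 0.427562
R(2,1) = 0.428293 + (0.428293 − 0.430816)/3 = 0.427452
R(2,2) = 0.427452 + (0.427452 − 0.427562)/15 = 0.427445

0.4274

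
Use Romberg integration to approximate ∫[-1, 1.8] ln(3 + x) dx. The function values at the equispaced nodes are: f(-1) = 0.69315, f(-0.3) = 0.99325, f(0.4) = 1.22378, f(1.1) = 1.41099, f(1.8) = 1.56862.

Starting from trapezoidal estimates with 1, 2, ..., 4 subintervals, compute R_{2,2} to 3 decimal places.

R_{0,0} (trapezoid, 1 panel, h=2.8000): 3.16648
R_{1,0} (trapezoid, 2 panels, h=1.4000): 3.29653
R_{2,0} (trapezoid, 4 panels, h=0.7000): 3.33123
R_{1,1} = 3.29653 + (3.29653 − 3.16648)/3 = 3.33988
R_{2,1} = 3.33123 + (3.33123 − 3.29653)/3 = 3.34280
R_{2,2} = 3.34280 + (3.34280 − 3.33988)/15 = 3.34299

3.343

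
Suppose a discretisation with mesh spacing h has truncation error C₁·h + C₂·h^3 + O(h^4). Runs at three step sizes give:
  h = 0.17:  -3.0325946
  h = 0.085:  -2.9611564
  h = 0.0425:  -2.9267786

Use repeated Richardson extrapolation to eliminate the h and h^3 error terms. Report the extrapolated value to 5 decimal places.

First eliminate the h term (factor 2^1 = 2):
  B₁ = (2·(-2.9611564) − (-3.0325946))/1 = -2.8897182
  B₂ = (2·(-2.9267786) − (-2.9611564))/1 = -2.8924008
Then eliminate the h^3 term (factor 2^3 = 8):
  (8·(-2.8924008) − (-2.8897182))/7 = -2.8927840

-2.89278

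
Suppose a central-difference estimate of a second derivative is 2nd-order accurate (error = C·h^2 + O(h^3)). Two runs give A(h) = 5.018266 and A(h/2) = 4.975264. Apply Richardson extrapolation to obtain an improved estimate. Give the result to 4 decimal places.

The leading error scales as h^2; refining by a factor of 2 reduces it by 2^2 = 4.
Extrapolated value = (4·A(h/2) − A(h)) / (4 − 1)
= (4·4.975264 − 5.018266) / 3
= 14.882790 / 3 = 4.960930

4.9609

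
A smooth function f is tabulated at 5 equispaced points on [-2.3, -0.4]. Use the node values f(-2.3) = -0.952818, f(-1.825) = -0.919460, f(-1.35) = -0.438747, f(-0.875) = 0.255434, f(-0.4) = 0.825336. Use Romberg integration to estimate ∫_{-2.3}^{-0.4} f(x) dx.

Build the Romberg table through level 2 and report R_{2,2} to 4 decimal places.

R_{0,0} (trapezoid, 1 panel, h=1.9000): -0.121108
R_{1,0} (trapezoid, 2 panels, h=0.9500): -0.477364
R_{2,0} (trapezoid, 4 panels, h=0.4750): -0.554094
R_{1,1} = -0.477364 + (-0.477364 − (-0.121108))/3 = -0.596116
R_{2,1} = -0.554094 + (-0.554094 − (-0.477364))/3 = -0.579671
R_{2,2} = -0.579671 + (-0.579671 − (-0.596116))/15 = -0.578575

-0.5786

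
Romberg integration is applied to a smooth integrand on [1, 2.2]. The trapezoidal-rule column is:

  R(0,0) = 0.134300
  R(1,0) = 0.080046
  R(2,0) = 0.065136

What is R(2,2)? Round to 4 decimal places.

0.0600

R(1,1) = (4·0.080046 − 0.134300) / 3 = 0.061961
R(2,1) = (4·0.065136 − 0.080046) / 3 = 0.060166
R(2,2) = 0.060166 + (0.060166 − 0.061961)/15 = 0.060046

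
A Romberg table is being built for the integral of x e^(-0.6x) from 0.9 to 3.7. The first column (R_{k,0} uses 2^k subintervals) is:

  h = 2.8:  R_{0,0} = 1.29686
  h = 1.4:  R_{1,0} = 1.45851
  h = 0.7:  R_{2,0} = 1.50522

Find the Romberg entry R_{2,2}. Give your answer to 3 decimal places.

1.521

Richardson extrapolation on the trapezoidal column (denominator 4−1=3):
R_{1,1} = (4·1.45851 − 1.29686) / 3 = 1.51239
R_{2,1} = (4·1.50522 − 1.45851) / 3 = 1.52079
R_{2,2} = 1.52079 + (1.52079 − 1.51239)/15 = 1.52135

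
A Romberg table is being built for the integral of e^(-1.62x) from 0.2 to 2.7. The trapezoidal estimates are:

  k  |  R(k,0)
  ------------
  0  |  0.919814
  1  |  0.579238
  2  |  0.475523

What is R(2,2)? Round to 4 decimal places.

R(1,1) = 0.579238 + (0.579238 − 0.919814)/3 = 0.465713
R(2,1) = (4·0.475523 − 0.579238) / 3 = 0.440951
R(2,2) = 0.440951 + (0.440951 − 0.465713)/15 = 0.439300

0.4393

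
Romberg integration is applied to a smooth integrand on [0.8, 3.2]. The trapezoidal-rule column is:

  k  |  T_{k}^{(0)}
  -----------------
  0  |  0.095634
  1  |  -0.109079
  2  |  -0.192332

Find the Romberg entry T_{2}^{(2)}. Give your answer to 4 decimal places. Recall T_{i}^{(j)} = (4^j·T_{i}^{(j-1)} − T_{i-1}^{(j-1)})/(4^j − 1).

T_{1}^{(1)} = -0.109079 + (-0.109079 − 0.095634)/3 = -0.177317
T_{2}^{(1)} = -0.192332 + (-0.192332 − (-0.109079))/3 = -0.220083
T_{2}^{(2)} = (16·(-0.220083) − (-0.177317)) / 15 = -0.222934

-0.2229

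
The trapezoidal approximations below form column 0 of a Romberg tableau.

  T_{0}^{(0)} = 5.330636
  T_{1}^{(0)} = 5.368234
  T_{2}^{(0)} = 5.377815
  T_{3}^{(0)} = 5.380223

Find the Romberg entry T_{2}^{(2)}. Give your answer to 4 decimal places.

5.3810

Richardson extrapolation on the trapezoidal column (denominator 4−1=3):
T_{1}^{(1)} = 5.368234 + (5.368234 − 5.330636)/3 = 5.380767
T_{2}^{(1)} = (4·5.377815 − 5.368234) / 3 = 5.381009
T_{2}^{(2)} = (16·5.381009 − 5.380767) / 15 = 5.381025
(Column j=1 coincides with Simpson's rule on the same nodes.)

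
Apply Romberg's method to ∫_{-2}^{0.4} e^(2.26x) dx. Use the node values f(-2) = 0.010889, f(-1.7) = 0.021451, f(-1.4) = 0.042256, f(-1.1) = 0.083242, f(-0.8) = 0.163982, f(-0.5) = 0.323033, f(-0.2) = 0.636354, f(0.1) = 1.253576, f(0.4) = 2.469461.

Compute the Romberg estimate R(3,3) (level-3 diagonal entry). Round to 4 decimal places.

1.0879

R(0,0) (trapezoid, 1 panel, h=2.4000): 2.976420
R(1,0) (trapezoid, 2 panels, h=1.2000): 1.684988
R(2,0) (trapezoid, 4 panels, h=0.6000): 1.249660
R(3,0) (trapezoid, 8 panels, h=0.3000): 1.129221
R(1,1) = 1.684988 + (1.684988 − 2.976420)/3 = 1.254511
R(2,1) = 1.249660 + (1.249660 − 1.684988)/3 = 1.104551
R(3,1) = 1.129221 + (1.129221 − 1.249660)/3 = 1.089075
R(2,2) = 1.104551 + (1.104551 − 1.254511)/15 = 1.094554
R(3,2) = 1.089075 + (1.089075 − 1.104551)/15 = 1.088043
R(3,3) = 1.088043 + (1.088043 − 1.094554)/63 = 1.087940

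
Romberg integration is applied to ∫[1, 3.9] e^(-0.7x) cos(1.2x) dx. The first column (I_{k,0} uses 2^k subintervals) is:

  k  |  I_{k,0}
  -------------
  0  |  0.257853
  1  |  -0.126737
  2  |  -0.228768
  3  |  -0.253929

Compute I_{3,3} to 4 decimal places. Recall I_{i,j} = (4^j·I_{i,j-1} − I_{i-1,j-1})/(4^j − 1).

-0.2623

Richardson extrapolation on the trapezoidal column (denominator 4−1=3):
I_{1,1} = (4·(-0.126737) − 0.257853) / 3 = -0.254934
I_{2,1} = -0.228768 + (-0.228768 − (-0.126737))/3 = -0.262778
I_{3,1} = (4·(-0.253929) − (-0.228768)) / 3 = -0.262316
I_{2,2} = -0.262778 + (-0.262778 − (-0.254934))/15 = -0.263301
I_{3,2} = (16·(-0.262316) − (-0.262778)) / 15 = -0.262285
I_{3,3} = (64·(-0.262285) − (-0.263301)) / 63 = -0.262269
(Column j=1 coincides with Simpson's rule on the same nodes.)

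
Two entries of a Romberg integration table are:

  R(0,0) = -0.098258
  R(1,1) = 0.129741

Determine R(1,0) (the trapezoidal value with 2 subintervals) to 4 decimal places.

0.0727

From R(1,1) = (4·R(1,0) − R(0,0))/3, solve for R(1,0):
4·R(1,0) = 3·0.129741 + (-0.098258) = 0.290965
R(1,0) = 0.072741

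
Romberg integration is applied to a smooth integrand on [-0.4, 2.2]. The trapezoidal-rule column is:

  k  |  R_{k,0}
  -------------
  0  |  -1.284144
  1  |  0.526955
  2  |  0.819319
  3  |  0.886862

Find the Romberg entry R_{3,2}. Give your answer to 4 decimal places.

0.9089

Richardson extrapolation on the trapezoidal column (denominator 4−1=3):
R_{2,1} = (4·0.819319 − 0.526955) / 3 = 0.916774
R_{3,1} = 0.886862 + (0.886862 − 0.819319)/3 = 0.909376
R_{3,2} = (16·0.909376 − 0.916774) / 15 = 0.908883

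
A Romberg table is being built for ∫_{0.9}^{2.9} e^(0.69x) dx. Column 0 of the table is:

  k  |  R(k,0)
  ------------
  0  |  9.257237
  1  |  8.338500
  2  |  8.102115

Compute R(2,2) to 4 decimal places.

Richardson extrapolation on the trapezoidal column (denominator 4−1=3):
R(1,1) = (4·8.338500 − 9.257237) / 3 = 8.032254
R(2,1) = (4·8.102115 − 8.338500) / 3 = 8.023320
R(2,2) = 8.023320 + (8.023320 − 8.032254)/15 = 8.022724

8.0227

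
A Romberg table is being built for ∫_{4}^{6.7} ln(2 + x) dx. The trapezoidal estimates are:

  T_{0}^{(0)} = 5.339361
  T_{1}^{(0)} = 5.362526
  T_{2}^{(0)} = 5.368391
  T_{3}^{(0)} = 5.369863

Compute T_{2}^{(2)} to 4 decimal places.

Richardson extrapolation on the trapezoidal column (denominator 4−1=3):
T_{1}^{(1)} = 5.362526 + (5.362526 − 5.339361)/3 = 5.370248
T_{2}^{(1)} = (4·5.368391 − 5.362526) / 3 = 5.370346
T_{2}^{(2)} = (16·5.370346 − 5.370248) / 15 = 5.370353

5.3704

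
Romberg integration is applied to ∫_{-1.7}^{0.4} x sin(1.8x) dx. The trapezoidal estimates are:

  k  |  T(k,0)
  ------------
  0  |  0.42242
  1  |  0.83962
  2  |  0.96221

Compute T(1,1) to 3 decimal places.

0.979

Richardson extrapolation on the trapezoidal column (denominator 4−1=3):
T(1,1) = (4·0.83962 − 0.42242) / 3 = 0.97869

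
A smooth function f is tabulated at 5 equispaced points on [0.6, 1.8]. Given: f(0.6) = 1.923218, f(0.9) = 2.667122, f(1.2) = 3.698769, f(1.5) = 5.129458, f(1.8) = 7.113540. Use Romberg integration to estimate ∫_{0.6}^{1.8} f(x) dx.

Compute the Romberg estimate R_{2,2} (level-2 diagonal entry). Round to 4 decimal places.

R_{0,0} (trapezoid, 1 panel, h=1.2000): 5.422055
R_{1,0} (trapezoid, 2 panels, h=0.6000): 4.930289
R_{2,0} (trapezoid, 4 panels, h=0.3000): 4.804118
R_{1,1} = 4.930289 + (4.930289 − 5.422055)/3 = 4.766367
R_{2,1} = 4.804118 + (4.804118 − 4.930289)/3 = 4.762061
R_{2,2} = 4.762061 + (4.762061 − 4.766367)/15 = 4.761774

4.7618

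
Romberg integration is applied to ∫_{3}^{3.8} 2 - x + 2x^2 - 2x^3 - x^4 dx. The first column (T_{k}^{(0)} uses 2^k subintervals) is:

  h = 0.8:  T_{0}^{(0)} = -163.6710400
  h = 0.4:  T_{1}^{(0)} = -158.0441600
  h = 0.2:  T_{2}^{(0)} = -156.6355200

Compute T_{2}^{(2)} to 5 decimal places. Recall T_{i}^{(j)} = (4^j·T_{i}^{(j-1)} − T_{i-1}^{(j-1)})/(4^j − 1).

Richardson extrapolation on the trapezoidal column (denominator 4−1=3):
T_{1}^{(1)} = -158.0441600 + (-158.0441600 − (-163.6710400))/3 = -156.1685333
T_{2}^{(1)} = -156.6355200 + (-156.6355200 − (-158.0441600))/3 = -156.1659733
T_{2}^{(2)} = -156.1659733 + (-156.1659733 − (-156.1685333))/15 = -156.1658026

-156.16580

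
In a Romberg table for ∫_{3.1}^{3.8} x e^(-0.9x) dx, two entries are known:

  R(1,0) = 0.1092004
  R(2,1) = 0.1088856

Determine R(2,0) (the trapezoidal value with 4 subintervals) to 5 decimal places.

0.10896

From R(2,1) = (4·R(2,0) − R(1,0))/3, solve for R(2,0):
4·R(2,0) = 3·0.1088856 + 0.1092004 = 0.4358572
R(2,0) = 0.1089643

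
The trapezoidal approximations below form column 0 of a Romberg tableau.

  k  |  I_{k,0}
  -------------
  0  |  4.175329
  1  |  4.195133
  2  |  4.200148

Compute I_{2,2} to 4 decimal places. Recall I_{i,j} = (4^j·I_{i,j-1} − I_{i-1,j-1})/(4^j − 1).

I_{1,1} = (4·4.195133 − 4.175329) / 3 = 4.201734
I_{2,1} = 4.200148 + (4.200148 − 4.195133)/3 = 4.201820
I_{2,2} = 4.201820 + (4.201820 − 4.201734)/15 = 4.201826
(Column j=1 coincides with Simpson's rule on the same nodes.)

4.2018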